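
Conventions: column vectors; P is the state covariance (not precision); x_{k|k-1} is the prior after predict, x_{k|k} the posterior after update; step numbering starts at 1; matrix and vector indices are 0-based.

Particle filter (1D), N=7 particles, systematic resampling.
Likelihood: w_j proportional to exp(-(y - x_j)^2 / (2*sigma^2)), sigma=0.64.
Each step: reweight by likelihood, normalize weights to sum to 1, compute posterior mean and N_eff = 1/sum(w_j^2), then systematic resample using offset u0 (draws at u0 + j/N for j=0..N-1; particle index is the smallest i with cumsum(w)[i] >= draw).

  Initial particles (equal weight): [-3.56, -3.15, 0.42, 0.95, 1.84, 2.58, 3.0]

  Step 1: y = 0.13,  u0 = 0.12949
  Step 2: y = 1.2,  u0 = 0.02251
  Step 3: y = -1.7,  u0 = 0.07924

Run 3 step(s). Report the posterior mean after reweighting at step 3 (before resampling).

step 1: w=[0.0000, 0.0000, 0.6580, 0.3209, 0.0205, 0.0005, 0.0000]  mean=0.6204  Neff=1.8642  idx=[2, 2, 2, 2, 3, 3, 4]
step 2: w=[0.1091, 0.1091, 0.1091, 0.1091, 0.2124, 0.2124, 0.1390]  mean=0.8425  Neff=6.3653  idx=[0, 1, 2, 4, 4, 5, 6]
step 3: w=[0.3188, 0.3188, 0.3188, 0.0146, 0.0146, 0.0146, 0.0000]  mean=0.4432  Neff=3.2736  idx=[0, 0, 1, 1, 2, 2, 2]

post_mean = 0.4432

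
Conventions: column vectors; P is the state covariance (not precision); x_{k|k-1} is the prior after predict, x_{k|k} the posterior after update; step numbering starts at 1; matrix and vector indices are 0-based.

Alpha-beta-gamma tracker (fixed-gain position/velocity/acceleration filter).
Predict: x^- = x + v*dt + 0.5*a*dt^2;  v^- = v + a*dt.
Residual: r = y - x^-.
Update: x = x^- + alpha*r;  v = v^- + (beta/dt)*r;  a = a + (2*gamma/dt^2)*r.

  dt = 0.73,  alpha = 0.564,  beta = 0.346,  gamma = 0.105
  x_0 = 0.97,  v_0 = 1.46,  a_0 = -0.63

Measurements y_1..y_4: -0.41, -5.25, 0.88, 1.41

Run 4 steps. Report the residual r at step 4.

step 1: x_pred=1.8679  r=-2.2779  x^+=0.5832  v^+=-0.0796  a^+=-1.5277
step 2: x_pred=0.1180  r=-5.3680  x^+=-2.9095  v^+=-3.7391  a^+=-3.6431
step 3: x_pred=-6.6098  r=7.4898  x^+=-2.3855  v^+=-2.8486  a^+=-0.6916
step 4: x_pred=-4.6493  r=6.0593  x^+=-1.2318  v^+=-0.4815  a^+=1.6962

resid = 6.0593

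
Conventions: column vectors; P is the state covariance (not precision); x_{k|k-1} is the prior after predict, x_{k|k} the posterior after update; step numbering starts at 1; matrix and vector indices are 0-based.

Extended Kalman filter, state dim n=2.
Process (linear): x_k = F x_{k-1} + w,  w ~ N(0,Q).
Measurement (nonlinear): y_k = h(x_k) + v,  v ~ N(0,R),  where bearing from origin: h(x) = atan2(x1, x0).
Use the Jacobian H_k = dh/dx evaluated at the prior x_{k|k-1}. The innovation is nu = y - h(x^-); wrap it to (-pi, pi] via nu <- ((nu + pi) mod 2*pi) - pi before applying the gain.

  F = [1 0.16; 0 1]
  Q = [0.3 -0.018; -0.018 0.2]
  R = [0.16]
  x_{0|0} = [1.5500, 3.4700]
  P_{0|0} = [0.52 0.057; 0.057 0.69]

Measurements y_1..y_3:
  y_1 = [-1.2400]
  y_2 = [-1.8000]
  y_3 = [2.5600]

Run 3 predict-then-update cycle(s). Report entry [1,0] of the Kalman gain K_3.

K[1,0] = 1.0335

step 1: x^-=[2.1052, 3.4700]  P^-=[0.8559 0.1494; 0.1494 0.8900]  H_jac=[-0.2107 0.1278]  S=[0.2045]  K=[-0.7884; 0.4024]  nu=[-2.2655]  x^+=[3.8913, 2.5585]  P^+=[0.7288 0.2143; 0.2143 0.8569]
step 2: x^-=[4.3006, 2.5585]  P^-=[1.1193 0.3334; 0.3334 1.0569]  H_jac=[-0.1022 0.1717]  S=[0.1912]  K=[-0.2987; 0.7714]  nu=[-2.3367]  x^+=[4.9987, 0.7561]  P^+=[1.1023 0.3774; 0.3774 0.9432]
step 3: x^-=[5.1197, 0.7561]  P^-=[1.5472 0.5103; 0.5103 1.1432]  H_jac=[-0.0282 0.1912]  S=[0.1975]  K=[0.2728; 1.0335]  nu=[2.4134]  x^+=[5.7780, 3.2503]  P^+=[1.5325 0.4546; 0.4546 0.9322]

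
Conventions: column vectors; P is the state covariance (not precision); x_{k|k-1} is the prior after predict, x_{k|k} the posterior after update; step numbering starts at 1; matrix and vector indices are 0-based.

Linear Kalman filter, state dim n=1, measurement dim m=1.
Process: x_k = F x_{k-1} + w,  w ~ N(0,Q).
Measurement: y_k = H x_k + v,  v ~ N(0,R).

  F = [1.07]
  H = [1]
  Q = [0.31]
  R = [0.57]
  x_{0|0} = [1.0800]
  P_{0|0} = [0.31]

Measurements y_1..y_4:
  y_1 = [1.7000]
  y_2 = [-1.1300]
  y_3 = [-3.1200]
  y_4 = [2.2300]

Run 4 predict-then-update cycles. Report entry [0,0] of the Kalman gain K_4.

K[0,0] = 0.5367

step 1: x^-=[1.1556]  P^-=[0.6649]  S=[1.2349]  K=[0.5384]  nu=[0.5444]  x^+=[1.4487]  P^+=[0.3069]
step 2: x^-=[1.5501]  P^-=[0.6614]  S=[1.2314]  K=[0.5371]  nu=[-2.6801]  x^+=[0.1106]  P^+=[0.3061]
step 3: x^-=[0.1184]  P^-=[0.6605]  S=[1.2305]  K=[0.5368]  nu=[-3.2384]  x^+=[-1.6199]  P^+=[0.3060]
step 4: x^-=[-1.7333]  P^-=[0.6603]  S=[1.2303]  K=[0.5367]  nu=[3.9633]  x^+=[0.3938]  P^+=[0.3059]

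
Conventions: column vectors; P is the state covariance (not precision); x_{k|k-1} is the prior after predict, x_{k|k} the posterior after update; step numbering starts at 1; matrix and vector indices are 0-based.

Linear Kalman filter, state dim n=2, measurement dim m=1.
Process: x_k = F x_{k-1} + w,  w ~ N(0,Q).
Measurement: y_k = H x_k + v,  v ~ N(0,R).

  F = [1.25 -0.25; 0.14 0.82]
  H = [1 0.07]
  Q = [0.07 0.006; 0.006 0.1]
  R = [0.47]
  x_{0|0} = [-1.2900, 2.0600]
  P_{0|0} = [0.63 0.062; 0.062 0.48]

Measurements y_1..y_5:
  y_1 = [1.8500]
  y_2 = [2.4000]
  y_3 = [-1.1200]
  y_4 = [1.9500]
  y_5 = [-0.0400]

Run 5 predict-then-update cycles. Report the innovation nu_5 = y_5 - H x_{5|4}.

innov = [-0.7920]

step 1: x^-=[-2.1275, 1.5086]  P^-=[1.0456 0.0792; 0.0792 0.4493]  S=[1.5289]  K=[0.6875; 0.0724]  nu=[3.8719]  x^+=[0.5345, 1.7889]  P^+=[0.3229 0.0031; 0.0031 0.4413]
step 2: x^-=[0.2209, 1.5417]  P^-=[0.6002 -0.0249; -0.0249 0.4038]  S=[1.0687]  K=[0.5600; 0.0032]  nu=[2.0711]  x^+=[1.3807, 1.5483]  P^+=[0.2651 -0.0268; -0.0268 0.4038]
step 3: x^-=[1.3388, 1.4629]  P^-=[0.5261 -0.0569; -0.0569 0.3706]  S=[0.9900]  K=[0.5274; -0.0313]  nu=[-2.5612]  x^+=[-0.0120, 1.5430]  P^+=[0.2507 -0.0406; -0.0406 0.3696]
step 4: x^-=[-0.4008, 1.2636]  P^-=[0.5102 -0.0660; -0.0660 0.3441]  S=[0.9727]  K=[0.5198; -0.0431]  nu=[2.2624]  x^+=[0.7752, 1.1660]  P^+=[0.2474 -0.0442; -0.0442 0.3423]
step 5: x^-=[0.6775, 1.0646]  P^-=[0.5056 -0.0647; -0.0647 0.3249]  S=[0.9682]  K=[0.5176; -0.0433]  nu=[-0.7920]  x^+=[0.2676, 1.0989]  P^+=[0.2463 -0.0430; -0.0430 0.3230]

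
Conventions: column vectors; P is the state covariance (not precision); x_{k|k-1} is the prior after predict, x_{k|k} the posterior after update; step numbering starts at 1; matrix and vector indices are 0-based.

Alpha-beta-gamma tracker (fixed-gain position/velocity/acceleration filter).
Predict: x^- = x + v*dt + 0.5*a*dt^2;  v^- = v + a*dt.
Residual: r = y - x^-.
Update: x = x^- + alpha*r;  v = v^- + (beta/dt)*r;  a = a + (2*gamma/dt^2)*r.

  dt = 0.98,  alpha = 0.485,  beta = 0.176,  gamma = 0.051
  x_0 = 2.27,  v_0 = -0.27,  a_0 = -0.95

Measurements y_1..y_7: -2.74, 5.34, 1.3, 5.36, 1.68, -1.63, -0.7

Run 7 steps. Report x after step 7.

x_post = -0.4077

step 1: x_pred=1.5492  r=-4.2892  x^+=-0.5311  v^+=-1.9713  a^+=-1.4055
step 2: x_pred=-3.1379  r=8.4779  x^+=0.9739  v^+=-1.8262  a^+=-0.5051
step 3: x_pred=-1.0583  r=2.3583  x^+=0.0855  v^+=-1.8977  a^+=-0.2547
step 4: x_pred=-1.8966  r=7.2566  x^+=1.6229  v^+=-0.8440  a^+=0.5160
step 5: x_pred=1.0435  r=0.6365  x^+=1.3522  v^+=-0.2240  a^+=0.5836
step 6: x_pred=1.4129  r=-3.0429  x^+=-0.0629  v^+=-0.1986  a^+=0.2604
step 7: x_pred=-0.1324  r=-0.5676  x^+=-0.4077  v^+=-0.0453  a^+=0.2002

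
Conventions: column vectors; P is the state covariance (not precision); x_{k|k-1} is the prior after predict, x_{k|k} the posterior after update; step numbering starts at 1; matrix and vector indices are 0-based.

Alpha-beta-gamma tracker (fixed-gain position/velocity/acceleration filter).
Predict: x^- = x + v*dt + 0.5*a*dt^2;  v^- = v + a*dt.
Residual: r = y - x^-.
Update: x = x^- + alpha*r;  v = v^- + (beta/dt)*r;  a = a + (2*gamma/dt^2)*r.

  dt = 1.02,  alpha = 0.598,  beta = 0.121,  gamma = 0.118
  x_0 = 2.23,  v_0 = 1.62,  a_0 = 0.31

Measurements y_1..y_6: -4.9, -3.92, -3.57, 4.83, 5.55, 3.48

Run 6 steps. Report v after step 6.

step 1: x_pred=4.0437  r=-8.9437  x^+=-1.3046  v^+=0.8752  a^+=-1.7187
step 2: x_pred=-1.3060  r=-2.6140  x^+=-2.8692  v^+=-1.1880  a^+=-2.3117
step 3: x_pred=-5.2834  r=1.7134  x^+=-4.2588  v^+=-3.3426  a^+=-1.9230
step 4: x_pred=-8.6687  r=13.4987  x^+=-0.5965  v^+=-3.7028  a^+=1.1390
step 5: x_pred=-3.7808  r=9.3308  x^+=1.7990  v^+=-1.4342  a^+=3.2555
step 6: x_pred=2.0297  r=1.4503  x^+=2.8970  v^+=2.0585  a^+=3.5845

v_post = 2.0585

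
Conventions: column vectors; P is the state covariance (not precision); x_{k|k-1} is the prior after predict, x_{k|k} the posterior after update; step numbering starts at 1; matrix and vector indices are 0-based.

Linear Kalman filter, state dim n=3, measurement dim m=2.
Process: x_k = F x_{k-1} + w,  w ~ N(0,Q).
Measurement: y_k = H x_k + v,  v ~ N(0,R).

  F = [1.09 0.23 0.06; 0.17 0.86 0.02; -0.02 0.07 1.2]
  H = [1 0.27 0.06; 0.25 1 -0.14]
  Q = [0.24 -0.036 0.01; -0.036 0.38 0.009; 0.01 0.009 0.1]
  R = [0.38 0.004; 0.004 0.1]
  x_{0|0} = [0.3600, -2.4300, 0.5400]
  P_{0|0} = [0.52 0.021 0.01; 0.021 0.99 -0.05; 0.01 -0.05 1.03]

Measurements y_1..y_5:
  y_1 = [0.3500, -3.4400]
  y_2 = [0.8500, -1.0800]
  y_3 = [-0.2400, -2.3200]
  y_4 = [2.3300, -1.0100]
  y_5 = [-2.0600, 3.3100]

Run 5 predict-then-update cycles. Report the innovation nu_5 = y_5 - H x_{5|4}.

innov = [-3.5933, 4.0066]

step 1: x^-=[-0.1341, -2.0178, 0.4707]  P^-=[0.9243 0.2754 0.0893; 0.2754 1.1321 0.0418; 0.0893 0.0418 1.5793]  S=[1.5534 0.8113; 0.8113 1.4406]  K=[0.6620 -0.0299; -0.0816 0.8755; 0.2588 -0.2547]  nu=[1.0007, -1.3228]  x^+=[0.5679, -3.2575, 1.0666]  P^+=[0.2744 -0.0752 -0.0447; -0.0752 0.1334 0.1952; -0.0447 0.1952 1.4888]
step 2: x^-=[-0.0663, -2.6836, 1.0405]  P^-=[0.5403 -0.0209 0.1042; -0.0209 0.4716 0.2448; 0.1042 0.2448 2.2797]  S=[0.9720 0.2174; 0.2174 0.5637]  K=[0.5657 -0.0415; -0.0512 0.7862; 0.3667 -0.2271]  nu=[1.5784, 1.7659]  x^+=[0.7535, -1.3761, 1.2184]  P^+=[0.2384 -0.0715 -0.0715; -0.0715 0.1381 0.2985; -0.0715 0.2985 2.1562]
step 3: x^-=[0.5779, -1.0310, 1.3507]  P^-=[0.5014 -0.0173 0.1473; -0.0173 0.4788 0.3625; 0.1473 0.3625 3.2594]  S=[0.9481 0.2024; 0.2024 0.5535]  K=[0.5418 -0.0401; -0.0242 0.7743; 0.5281 -0.2960]  nu=[-0.6206, -1.2444]  x^+=[0.2916, -1.9795, 1.3913]  P^+=[0.2310 -0.0727 -0.0938; -0.0727 0.1539 0.4173; -0.0938 0.4173 3.0098]
step 4: x^-=[-0.0539, -1.6249, 1.5252]  P^-=[0.4962 -0.0097 0.2133; -0.0097 0.4942 0.5023; 0.2133 0.5023 4.5097]  S=[0.9651 0.1977; 0.1977 0.5532]  K=[0.5324 -0.0376; 0.0036 0.7606; 0.7229 -0.3954]  nu=[2.7311, 0.8420]  x^+=[1.3685, -0.9747, 3.1668]  P^+=[0.2298 -0.0758 -0.1193; -0.0758 0.1731 0.5577; -0.1193 0.5577 4.0319]
step 5: x^-=[1.4575, -0.5423, 3.7045]  P^-=[0.4985 -0.0008 0.2929; -0.0008 0.5125 0.6678; 0.2929 0.6678 6.0065]  S=[0.9938 0.1939; 0.1939 0.5535]  K=[0.5258 -0.0346; 0.0334 0.7450; 0.9381 -0.5091]  nu=[-3.5933, 4.0066]  x^+=[-0.5705, 2.3224, -1.7061]  P^+=[0.2301 -0.0797 -0.1488; -0.0797 0.1946 0.7144; -0.1488 0.7144 5.1736]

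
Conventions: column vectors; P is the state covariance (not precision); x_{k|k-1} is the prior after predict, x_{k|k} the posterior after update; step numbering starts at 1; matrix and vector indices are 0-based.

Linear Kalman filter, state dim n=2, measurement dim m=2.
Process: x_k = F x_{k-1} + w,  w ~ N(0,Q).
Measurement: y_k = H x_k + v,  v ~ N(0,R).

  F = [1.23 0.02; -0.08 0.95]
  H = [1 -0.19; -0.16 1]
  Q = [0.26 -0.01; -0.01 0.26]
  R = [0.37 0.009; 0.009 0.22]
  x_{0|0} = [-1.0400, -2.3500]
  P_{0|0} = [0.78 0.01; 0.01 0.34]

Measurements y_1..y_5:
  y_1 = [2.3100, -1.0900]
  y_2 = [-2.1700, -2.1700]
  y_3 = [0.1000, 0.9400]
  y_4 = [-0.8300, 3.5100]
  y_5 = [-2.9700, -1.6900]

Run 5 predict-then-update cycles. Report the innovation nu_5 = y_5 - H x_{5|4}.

step 1: x^-=[-1.3262, -2.1493]  P^-=[1.4407 -0.0686; -0.0686 0.5703]  S=[1.8574 -0.4006; -0.4006 0.8492]  K=[0.7868 0.0189; 0.0583 0.7121]  nu=[3.2278, 0.8471]  x^+=[1.2293, -1.3580]  P^+=[0.3026 0.0596; 0.0596 0.1667]
step 2: x^-=[1.4849, -1.3884]  P^-=[0.7208 0.0330; 0.0330 0.4033]  S=[1.0928 -0.1490; -0.1490 0.6312]  K=[0.6572 0.0247; 0.0476 0.6418]  nu=[-3.9187, -0.5440]  x^+=[-1.1039, -1.9239]  P^+=[0.2532 0.0519; 0.0519 0.1499]
step 3: x^-=[-1.3963, -1.7394]  P^-=[0.6457 0.0284; 0.0284 0.3890]  S=[1.0190 -0.1389; -0.1389 0.6165]  K=[0.6312 0.0208; 0.0417 0.6331]  nu=[1.1658, 2.4560]  x^+=[-0.6093, -0.1359]  P^+=[0.2431 0.0492; 0.0492 0.1475]
step 4: x^-=[-0.7521, -0.0804]  P^-=[0.6302 0.0262; 0.0262 0.3872]  S=[1.0043 -0.1384; -0.1384 0.6150]  K=[0.6253 0.0194; 0.0399 0.6318]  nu=[-0.0931, 3.4700]  x^+=[-0.7431, 2.1084]  P^+=[0.2407 0.0484; 0.0484 0.1471]
step 5: x^-=[-0.8718, 2.0624]  P^-=[0.6266 0.0256; 0.0256 0.3869]  S=[1.0009 -0.1384; -0.1384 0.6148]  K=[0.6239 0.0190; 0.0395 0.6316]  nu=[-1.7063, -3.8919]  x^+=[-2.0103, -0.4631]  P^+=[0.2402 0.0482; 0.0482 0.1470]

innov = [-1.7063, -3.8919]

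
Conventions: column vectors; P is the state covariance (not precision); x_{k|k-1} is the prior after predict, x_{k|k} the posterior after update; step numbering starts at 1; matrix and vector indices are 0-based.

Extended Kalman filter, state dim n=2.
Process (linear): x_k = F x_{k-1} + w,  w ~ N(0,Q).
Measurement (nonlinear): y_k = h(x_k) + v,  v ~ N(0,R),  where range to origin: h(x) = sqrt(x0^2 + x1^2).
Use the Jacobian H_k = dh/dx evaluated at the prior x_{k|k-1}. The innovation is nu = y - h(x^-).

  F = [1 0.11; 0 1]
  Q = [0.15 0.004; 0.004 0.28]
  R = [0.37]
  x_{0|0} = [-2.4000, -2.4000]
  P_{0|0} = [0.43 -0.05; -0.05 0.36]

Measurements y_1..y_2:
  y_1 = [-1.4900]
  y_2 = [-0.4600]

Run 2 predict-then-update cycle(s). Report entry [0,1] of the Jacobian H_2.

H_jac[0,1] = -0.3512

step 1: x^-=[-2.6640, -2.4000]  P^-=[0.5734 -0.0064; -0.0064 0.6400]  H_jac=[-0.7430 -0.6693]  S=[0.9668]  K=[-0.4362; -0.4381]  nu=[-5.0757]  x^+=[-0.4502, -0.1761]  P^+=[0.3894 -0.1912; -0.1912 0.4544]
step 2: x^-=[-0.4696, -0.1761]  P^-=[0.5029 -0.1372; -0.1372 0.7344]  H_jac=[-0.9363 -0.3512]  S=[0.8112]  K=[-0.5210; -0.1596]  nu=[-0.9615]  x^+=[0.0314, -0.0227]  P^+=[0.2826 -0.2046; -0.2046 0.7137]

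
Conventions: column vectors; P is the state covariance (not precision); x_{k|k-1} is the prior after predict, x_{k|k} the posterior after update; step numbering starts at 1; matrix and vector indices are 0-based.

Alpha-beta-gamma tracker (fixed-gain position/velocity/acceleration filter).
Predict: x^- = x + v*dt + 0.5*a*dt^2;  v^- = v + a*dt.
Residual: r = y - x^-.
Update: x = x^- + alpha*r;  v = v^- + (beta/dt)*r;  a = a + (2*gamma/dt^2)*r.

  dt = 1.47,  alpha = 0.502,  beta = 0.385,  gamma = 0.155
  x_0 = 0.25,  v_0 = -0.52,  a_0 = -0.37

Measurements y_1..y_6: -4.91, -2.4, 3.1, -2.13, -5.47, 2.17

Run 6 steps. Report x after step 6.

x_post = 1.4850

step 1: x_pred=-0.9142  r=-3.9958  x^+=-2.9201  v^+=-2.1104  a^+=-0.9432
step 2: x_pred=-7.0415  r=4.6415  x^+=-4.7115  v^+=-2.2813  a^+=-0.2774
step 3: x_pred=-8.3647  r=11.4647  x^+=-2.6094  v^+=0.3136  a^+=1.3673
step 4: x_pred=-0.6711  r=-1.4589  x^+=-1.4035  v^+=1.9415  a^+=1.1581
step 5: x_pred=2.7018  r=-8.1718  x^+=-1.4005  v^+=1.5036  a^+=-0.0143
step 6: x_pred=0.7945  r=1.3755  x^+=1.4850  v^+=1.8429  a^+=0.1831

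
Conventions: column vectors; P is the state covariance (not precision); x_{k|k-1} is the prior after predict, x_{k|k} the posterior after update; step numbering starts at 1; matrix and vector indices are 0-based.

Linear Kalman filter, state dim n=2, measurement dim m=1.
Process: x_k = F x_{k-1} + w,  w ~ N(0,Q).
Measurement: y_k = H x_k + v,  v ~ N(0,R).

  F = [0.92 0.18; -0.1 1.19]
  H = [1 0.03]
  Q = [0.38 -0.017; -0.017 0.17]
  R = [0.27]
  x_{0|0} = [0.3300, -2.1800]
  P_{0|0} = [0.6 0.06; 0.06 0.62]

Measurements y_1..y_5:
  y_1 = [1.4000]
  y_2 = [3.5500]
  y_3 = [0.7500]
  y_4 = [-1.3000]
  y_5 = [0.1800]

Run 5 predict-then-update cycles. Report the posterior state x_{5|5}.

step 1: x^-=[-0.0888, -2.6272]  P^-=[0.9278 0.1252; 0.1252 1.0397]  S=[1.2062]  K=[0.7723; 0.1297]  nu=[1.5676]  x^+=[1.1218, -2.4239]  P^+=[0.2084 0.0044; 0.0044 1.0194]
step 2: x^-=[0.5958, -2.9967]  P^-=[0.5909 0.1870; 0.1870 1.6146]  S=[0.8735]  K=[0.6828; 0.2695]  nu=[3.0441]  x^+=[2.6744, -2.1764]  P^+=[0.1836 0.0262; 0.0262 1.5512]
step 3: x^-=[2.0687, -2.8573]  P^-=[0.5943 0.3266; 0.3266 2.3623]  S=[0.8860]  K=[0.6818; 0.4486]  nu=[-1.2330]  x^+=[1.2280, -3.4104]  P^+=[0.1824 0.0556; 0.0556 2.1839]
step 4: x^-=[0.5159, -4.1812]  P^-=[0.6236 0.4939; 0.4939 3.2513]  S=[0.9261]  K=[0.6893; 0.6386]  nu=[-1.6905]  x^+=[-0.6493, -5.2608]  P^+=[0.1835 0.0862; 0.0862 2.8736]
step 5: x^-=[-1.5443, -6.1954]  P^-=[0.6570 0.6745; 0.6745 4.2206]  S=[0.9713]  K=[0.6973; 0.8248]  nu=[1.9102]  x^+=[-0.2124, -4.6198]  P^+=[0.1848 0.1159; 0.1159 3.5599]

x_post = [-0.2124, -4.6198]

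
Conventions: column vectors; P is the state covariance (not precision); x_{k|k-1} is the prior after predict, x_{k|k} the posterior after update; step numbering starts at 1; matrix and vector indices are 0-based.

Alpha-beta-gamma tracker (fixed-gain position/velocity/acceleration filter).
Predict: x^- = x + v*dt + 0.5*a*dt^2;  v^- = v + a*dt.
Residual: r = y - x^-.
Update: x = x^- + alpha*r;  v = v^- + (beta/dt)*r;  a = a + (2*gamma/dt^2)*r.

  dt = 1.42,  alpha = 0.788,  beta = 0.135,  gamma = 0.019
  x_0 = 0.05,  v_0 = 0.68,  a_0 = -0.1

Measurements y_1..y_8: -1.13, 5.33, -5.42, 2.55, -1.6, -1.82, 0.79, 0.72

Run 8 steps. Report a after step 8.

step 1: x_pred=0.9148  r=-2.0448  x^+=-0.6965  v^+=0.3436  a^+=-0.1385
step 2: x_pred=-0.3483  r=5.6783  x^+=4.1262  v^+=0.6867  a^+=-0.0315
step 3: x_pred=5.0696  r=-10.4896  x^+=-3.1962  v^+=-0.3553  a^+=-0.2292
step 4: x_pred=-3.9318  r=6.4818  x^+=1.1759  v^+=-0.0645  a^+=-0.1071
step 5: x_pred=0.9763  r=-2.5763  x^+=-1.0538  v^+=-0.4615  a^+=-0.1556
step 6: x_pred=-1.8660  r=0.0460  x^+=-1.8298  v^+=-0.6781  a^+=-0.1547
step 7: x_pred=-2.9486  r=3.7386  x^+=-0.0026  v^+=-0.5424  a^+=-0.0843
step 8: x_pred=-0.8577  r=1.5777  x^+=0.3855  v^+=-0.5120  a^+=-0.0545

a_post = -0.0545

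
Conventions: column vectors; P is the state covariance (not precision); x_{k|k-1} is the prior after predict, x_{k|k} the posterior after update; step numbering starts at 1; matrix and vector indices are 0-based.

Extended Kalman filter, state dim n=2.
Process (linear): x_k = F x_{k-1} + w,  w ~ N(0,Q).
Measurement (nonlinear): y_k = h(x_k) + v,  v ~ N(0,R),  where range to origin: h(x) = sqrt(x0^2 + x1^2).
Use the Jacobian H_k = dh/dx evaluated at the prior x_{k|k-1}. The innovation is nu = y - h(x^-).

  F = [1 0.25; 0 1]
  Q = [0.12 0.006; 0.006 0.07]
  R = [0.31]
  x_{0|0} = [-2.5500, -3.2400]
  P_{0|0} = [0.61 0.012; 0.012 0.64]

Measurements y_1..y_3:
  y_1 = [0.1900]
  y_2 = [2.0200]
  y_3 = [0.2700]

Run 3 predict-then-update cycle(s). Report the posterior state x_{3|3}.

step 1: x^-=[-3.3600, -3.2400]  P^-=[0.7760 0.1780; 0.1780 0.7100]  H_jac=[-0.7198 -0.6941]  S=[1.2321]  K=[-0.5537; -0.5040]  nu=[-4.4777]  x^+=[-0.8809, -0.9833]  P^+=[0.3983 -0.1658; -0.1658 0.3970]
step 2: x^-=[-1.1267, -0.9833]  P^-=[0.4602 -0.0605; -0.0605 0.4670]  H_jac=[-0.7534 -0.6575]  S=[0.7132]  K=[-0.4304; -0.3666]  nu=[0.5246]  x^+=[-1.3525, -1.1756]  P^+=[0.3281 -0.1731; -0.1731 0.3712]
step 3: x^-=[-1.6464, -1.1756]  P^-=[0.3848 -0.0743; -0.0743 0.4412]  H_jac=[-0.8138 -0.5811]  S=[0.6436]  K=[-0.4195; -0.3044]  nu=[-1.7530]  x^+=[-0.9110, -0.6419]  P^+=[0.2715 -0.1565; -0.1565 0.3815]

x_post = [-0.9110, -0.6419]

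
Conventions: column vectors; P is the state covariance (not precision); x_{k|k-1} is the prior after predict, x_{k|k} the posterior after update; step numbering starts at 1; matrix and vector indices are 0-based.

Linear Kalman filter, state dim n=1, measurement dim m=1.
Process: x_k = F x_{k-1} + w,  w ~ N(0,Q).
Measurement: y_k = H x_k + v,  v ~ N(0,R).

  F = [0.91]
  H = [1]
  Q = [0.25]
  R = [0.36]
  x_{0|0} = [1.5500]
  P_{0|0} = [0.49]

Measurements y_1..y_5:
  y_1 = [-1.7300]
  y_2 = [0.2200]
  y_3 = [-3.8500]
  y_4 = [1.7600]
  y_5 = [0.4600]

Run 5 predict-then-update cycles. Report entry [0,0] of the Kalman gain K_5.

step 1: x^-=[1.4105]  P^-=[0.6558]  S=[1.0158]  K=[0.6456]  nu=[-3.1405]  x^+=[-0.6170]  P^+=[0.2324]
step 2: x^-=[-0.5614]  P^-=[0.4425]  S=[0.8025]  K=[0.5514]  nu=[0.7814]  x^+=[-0.1306]  P^+=[0.1985]
step 3: x^-=[-0.1188]  P^-=[0.4144]  S=[0.7744]  K=[0.5351]  nu=[-3.7312]  x^+=[-2.1154]  P^+=[0.1926]
step 4: x^-=[-1.9250]  P^-=[0.4095]  S=[0.7695]  K=[0.5322]  nu=[3.6850]  x^+=[0.0361]  P^+=[0.1916]
step 5: x^-=[0.0328]  P^-=[0.4087]  S=[0.7687]  K=[0.5316]  nu=[0.4272]  x^+=[0.2599]  P^+=[0.1914]

K[0,0] = 0.5316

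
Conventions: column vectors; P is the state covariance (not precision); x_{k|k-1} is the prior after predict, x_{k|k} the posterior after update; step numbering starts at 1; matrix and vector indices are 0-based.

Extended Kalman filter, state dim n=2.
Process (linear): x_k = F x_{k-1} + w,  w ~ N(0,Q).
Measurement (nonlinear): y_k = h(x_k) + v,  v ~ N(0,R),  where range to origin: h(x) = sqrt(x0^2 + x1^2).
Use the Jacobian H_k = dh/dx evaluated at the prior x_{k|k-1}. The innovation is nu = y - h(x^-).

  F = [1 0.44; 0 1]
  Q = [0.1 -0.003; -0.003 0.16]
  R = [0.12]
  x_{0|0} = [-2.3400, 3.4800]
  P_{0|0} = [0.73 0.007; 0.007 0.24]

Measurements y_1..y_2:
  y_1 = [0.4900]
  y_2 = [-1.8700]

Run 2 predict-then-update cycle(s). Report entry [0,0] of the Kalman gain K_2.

step 1: x^-=[-0.8088, 3.4800]  P^-=[0.8826 0.1096; 0.1096 0.4000]  H_jac=[-0.2264 0.9740]  S=[0.4964]  K=[-0.1875; 0.7349]  nu=[-3.0828]  x^+=[-0.2309, 1.2145]  P^+=[0.8652 0.1780; 0.1780 0.1319]
step 2: x^-=[0.3035, 1.2145]  P^-=[1.1473 0.2330; 0.2330 0.2919]  H_jac=[0.2424 0.9702]  S=[0.5718]  K=[0.8818; 0.5941]  nu=[-3.1218]  x^+=[-2.4494, -0.6401]  P^+=[0.7027 -0.0665; -0.0665 0.0901]

K[0,0] = 0.8818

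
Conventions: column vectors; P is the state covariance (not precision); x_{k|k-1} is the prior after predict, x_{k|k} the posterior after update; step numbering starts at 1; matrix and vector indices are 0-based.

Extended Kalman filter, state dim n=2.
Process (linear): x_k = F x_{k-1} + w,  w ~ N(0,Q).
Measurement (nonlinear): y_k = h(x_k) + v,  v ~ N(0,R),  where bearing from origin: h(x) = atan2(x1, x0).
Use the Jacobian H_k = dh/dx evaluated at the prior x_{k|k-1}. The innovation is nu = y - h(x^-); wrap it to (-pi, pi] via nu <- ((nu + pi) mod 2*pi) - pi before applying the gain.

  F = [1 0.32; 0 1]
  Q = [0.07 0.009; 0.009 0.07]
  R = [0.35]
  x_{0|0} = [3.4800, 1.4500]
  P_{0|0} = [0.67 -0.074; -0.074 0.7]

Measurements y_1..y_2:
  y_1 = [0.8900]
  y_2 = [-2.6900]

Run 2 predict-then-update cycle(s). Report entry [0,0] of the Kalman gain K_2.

step 1: x^-=[3.9440, 1.4500]  P^-=[0.7643 0.1590; 0.1590 0.7700]  H_jac=[-0.0821 0.2234]  S=[0.3877]  K=[-0.0703; 0.4099]  nu=[0.5377]  x^+=[3.9062, 1.6704]  P^+=[0.7624 0.1702; 0.1702 0.7049]
step 2: x^-=[4.4407, 1.6704]  P^-=[1.0135 0.4047; 0.4047 0.7749]  H_jac=[-0.0742 0.1973]  S=[0.3739]  K=[0.0124; 0.3285]  nu=[-3.0498]  x^+=[4.4029, 0.6685]  P^+=[1.0134 0.4032; 0.4032 0.7345]

K[0,0] = 0.0124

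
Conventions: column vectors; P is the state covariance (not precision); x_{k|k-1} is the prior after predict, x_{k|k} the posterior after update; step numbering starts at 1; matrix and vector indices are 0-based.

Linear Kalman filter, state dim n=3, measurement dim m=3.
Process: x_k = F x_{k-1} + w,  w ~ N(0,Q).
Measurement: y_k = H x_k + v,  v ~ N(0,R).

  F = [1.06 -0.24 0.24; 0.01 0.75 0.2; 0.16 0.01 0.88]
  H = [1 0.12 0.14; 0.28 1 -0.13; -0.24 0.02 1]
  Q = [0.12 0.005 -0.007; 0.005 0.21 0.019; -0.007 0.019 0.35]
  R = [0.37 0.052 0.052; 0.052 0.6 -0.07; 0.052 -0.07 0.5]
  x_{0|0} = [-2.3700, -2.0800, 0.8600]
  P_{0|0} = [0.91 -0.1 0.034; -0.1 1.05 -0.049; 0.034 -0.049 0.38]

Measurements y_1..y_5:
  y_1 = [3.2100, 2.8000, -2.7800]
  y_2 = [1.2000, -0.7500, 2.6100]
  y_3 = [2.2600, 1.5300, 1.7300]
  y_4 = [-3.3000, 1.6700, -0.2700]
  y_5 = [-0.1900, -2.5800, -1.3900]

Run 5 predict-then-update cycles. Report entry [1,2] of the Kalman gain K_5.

step 1: x^-=[-1.8066, -1.4117, 0.3568]  P^-=[1.2987 -0.2346 0.2711; -0.2346 0.7999 0.0522; 0.2711 0.0522 0.6761]  S=[1.7148 0.2387 0.1074; 0.2387 1.3484 -0.0378; 0.1074 -0.0378 1.1254]  K=[0.7804 -0.0719 -0.1171; -0.1654 0.5728 0.1456; 0.1822 0.0123 0.5269]  nu=[5.1361, 4.7639, -3.5421]  x^+=[2.2738, -0.0482, -0.5149]  P^+=[0.2790 -0.0653 0.0553; -0.0653 0.3434 0.0016; 0.0553 0.0016 0.2853]
step 2: x^-=[2.2983, -0.1164, -0.0898]  P^-=[0.5309 -0.0798 0.1550; -0.0798 0.4143 0.0677; 0.1550 0.0677 0.5935]  S=[0.9450 0.1514 0.1675; 0.1514 0.9924 -0.0401; 0.1675 -0.0401 1.0533]  K=[0.5944 -0.0445 -0.0715; -0.1090 0.4077 0.1232; 0.1665 0.0291 0.5041]  nu=[-1.0717, -1.2888, 3.2537]  x^+=[1.4858, -0.1243, 1.3343]  P^+=[0.2121 -0.0437 0.0500; -0.0437 0.2441 0.0120; 0.0500 0.0120 0.2704]
step 3: x^-=[1.9250, 0.1885, 1.4106]  P^-=[0.4343 -0.0460 0.1328; -0.0460 0.3613 0.0735; 0.1328 0.0735 0.5790]  S=[0.8495 0.1559 0.1675; 0.1559 0.9506 -0.0418; 0.1675 -0.0418 1.0438]  K=[0.5445 -0.0307 -0.0621; -0.0828 0.3752 0.1162; 0.1571 0.0336 0.5017]  nu=[0.1149, 0.9859, 0.7776]  x^+=[1.9090, 0.6392, 1.8519]  P^+=[0.1942 -0.0341 0.0467; -0.0341 0.2241 0.0149; 0.0467 0.0149 0.2676]
step 4: x^-=[2.3146, 0.8689, 1.9415]  P^-=[0.4059 -0.0355 0.1251; -0.0355 0.3509 0.0758; 0.1251 0.0758 0.5755]  S=[0.8213 0.1587 0.1665; 0.1587 0.9438 -0.0423; 0.1665 -0.0423 1.0424]  K=[0.5274 -0.0257 -0.0594; -0.0733 0.3683 0.1142; 0.1530 0.0348 0.5017]  nu=[-5.9907, 0.4054, -1.6734]  x^+=[-0.7558, 1.2663, 0.1992]  P^+=[0.1880 -0.0306 0.0453; -0.0306 0.2198 0.0158; 0.0453 0.0158 0.2669]
step 5: x^-=[-1.0573, 0.9820, 0.0670]  P^-=[0.3961 -0.0322 0.1223; -0.0322 0.3488 0.0765; 0.1223 0.0765 0.5745]  S=[0.8115 0.1594 0.1660; 0.1594 0.9427 -0.0424; 0.1660 -0.0424 1.0421]  K=[0.5212 -0.0242 -0.0585; -0.0703 0.3669 0.1137; 0.1515 0.0352 0.5019]  nu=[0.7400, -3.2573, -1.7304]  x^+=[-0.4915, -0.4616, -0.8041]  P^+=[0.1858 -0.0295 0.0447; -0.0295 0.2189 0.0160; 0.0447 0.0160 0.2668]

K[1,2] = 0.1137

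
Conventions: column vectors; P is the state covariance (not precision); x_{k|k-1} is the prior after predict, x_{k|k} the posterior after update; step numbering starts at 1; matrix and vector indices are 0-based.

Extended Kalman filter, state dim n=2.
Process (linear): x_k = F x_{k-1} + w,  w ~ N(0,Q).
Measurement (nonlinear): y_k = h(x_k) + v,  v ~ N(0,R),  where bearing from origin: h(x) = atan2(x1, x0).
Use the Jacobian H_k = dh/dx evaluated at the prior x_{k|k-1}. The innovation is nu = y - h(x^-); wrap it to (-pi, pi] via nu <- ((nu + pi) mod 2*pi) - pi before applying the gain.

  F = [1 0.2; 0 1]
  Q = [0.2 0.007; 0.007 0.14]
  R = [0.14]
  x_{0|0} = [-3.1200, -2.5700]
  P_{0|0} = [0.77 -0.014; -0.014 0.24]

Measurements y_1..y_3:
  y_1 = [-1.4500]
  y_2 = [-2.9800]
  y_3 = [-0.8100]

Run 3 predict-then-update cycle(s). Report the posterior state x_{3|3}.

x_post = [-3.5304, -3.5438]

step 1: x^-=[-3.6340, -2.5700]  P^-=[0.9740 0.0410; 0.0410 0.3800]  H_jac=[0.1297 -0.1834]  S=[0.1672]  K=[0.7106; -0.3850]  nu=[1.0760]  x^+=[-2.8694, -2.9843]  P^+=[0.8896 0.0868; 0.0868 0.3552]
step 2: x^-=[-3.4662, -2.9843]  P^-=[1.1385 0.1648; 0.1648 0.4952]  H_jac=[0.1426 -0.1657]  S=[0.1690]  K=[0.7995; -0.3465]  nu=[-0.5492]  x^+=[-3.9053, -2.7940]  P^+=[1.0305 0.2116; 0.2116 0.4749]
step 3: x^-=[-4.4641, -2.7940]  P^-=[1.3341 0.3136; 0.3136 0.6149]  H_jac=[0.1007 -0.1610]  S=[0.1593]  K=[0.5268; -0.4230]  nu=[1.7724]  x^+=[-3.5304, -3.5438]  P^+=[1.2899 0.3491; 0.3491 0.5864]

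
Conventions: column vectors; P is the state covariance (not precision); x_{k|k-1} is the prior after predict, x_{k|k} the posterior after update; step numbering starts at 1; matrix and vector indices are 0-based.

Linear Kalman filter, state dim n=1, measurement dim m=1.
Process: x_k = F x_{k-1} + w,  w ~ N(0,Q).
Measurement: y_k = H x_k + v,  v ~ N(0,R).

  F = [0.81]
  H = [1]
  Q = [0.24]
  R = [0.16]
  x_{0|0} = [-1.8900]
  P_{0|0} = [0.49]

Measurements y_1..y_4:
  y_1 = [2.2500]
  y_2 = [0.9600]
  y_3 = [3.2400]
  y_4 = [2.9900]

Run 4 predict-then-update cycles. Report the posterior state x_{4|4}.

step 1: x^-=[-1.5309]  P^-=[0.5615]  S=[0.7215]  K=[0.7782]  nu=[3.7809]  x^+=[1.4115]  P^+=[0.1245]
step 2: x^-=[1.1433]  P^-=[0.3217]  S=[0.4817]  K=[0.6678]  nu=[-0.1833]  x^+=[1.0209]  P^+=[0.1069]
step 3: x^-=[0.8269]  P^-=[0.3101]  S=[0.4701]  K=[0.6597]  nu=[2.4131]  x^+=[2.4187]  P^+=[0.1055]
step 4: x^-=[1.9592]  P^-=[0.3092]  S=[0.4692]  K=[0.6590]  nu=[1.0308]  x^+=[2.6385]  P^+=[0.1054]

x_post = [2.6385]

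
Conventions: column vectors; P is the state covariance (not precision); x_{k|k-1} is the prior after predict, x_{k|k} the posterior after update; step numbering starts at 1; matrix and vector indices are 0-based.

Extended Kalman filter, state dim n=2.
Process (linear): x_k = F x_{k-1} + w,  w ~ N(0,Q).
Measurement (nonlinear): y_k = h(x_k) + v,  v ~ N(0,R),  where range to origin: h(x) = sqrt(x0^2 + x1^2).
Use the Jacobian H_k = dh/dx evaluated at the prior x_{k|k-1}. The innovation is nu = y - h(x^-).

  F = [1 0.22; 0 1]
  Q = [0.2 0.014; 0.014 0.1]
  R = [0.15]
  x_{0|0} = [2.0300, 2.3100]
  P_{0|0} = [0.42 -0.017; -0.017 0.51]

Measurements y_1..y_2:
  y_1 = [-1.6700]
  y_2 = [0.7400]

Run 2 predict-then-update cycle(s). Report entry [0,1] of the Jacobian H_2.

H_jac[0,1] = -0.5889

step 1: x^-=[2.5382, 2.3100]  P^-=[0.6372 0.1092; 0.1092 0.6100]  H_jac=[0.7396 0.6731]  S=[0.8836]  K=[0.6165; 0.5561]  nu=[-5.1020]  x^+=[-0.6073, -0.5270]  P^+=[0.3013 -0.1937; -0.1937 0.3368]
step 2: x^-=[-0.7232, -0.5270]  P^-=[0.4324 -0.1056; -0.1056 0.4368]  H_jac=[-0.8082 -0.5889]  S=[0.4834]  K=[-0.5943; -0.3556]  nu=[-0.1549]  x^+=[-0.6312, -0.4720]  P^+=[0.2617 -0.2078; -0.2078 0.3757]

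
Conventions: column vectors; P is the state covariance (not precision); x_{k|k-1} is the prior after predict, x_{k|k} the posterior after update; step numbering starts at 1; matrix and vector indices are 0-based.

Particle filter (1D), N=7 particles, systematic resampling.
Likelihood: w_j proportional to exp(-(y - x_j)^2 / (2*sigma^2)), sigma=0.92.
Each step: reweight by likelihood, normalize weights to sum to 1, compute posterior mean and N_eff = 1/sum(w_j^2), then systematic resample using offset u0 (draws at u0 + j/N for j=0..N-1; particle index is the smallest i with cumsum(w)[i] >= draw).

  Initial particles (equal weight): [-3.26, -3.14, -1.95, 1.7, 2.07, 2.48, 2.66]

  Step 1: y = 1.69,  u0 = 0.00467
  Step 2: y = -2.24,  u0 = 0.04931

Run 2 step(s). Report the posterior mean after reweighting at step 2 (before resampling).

step 1: w=[0.0000, 0.0000, 0.0001, 0.3141, 0.2884, 0.2172, 0.1802]  mean=2.1487  Neff=3.8246  idx=[3, 3, 3, 4, 4, 5, 6]
step 2: w=[0.2981, 0.2981, 0.2981, 0.0491, 0.0491, 0.0055, 0.0020]  mean=1.7425  Neff=3.6841  idx=[0, 0, 1, 1, 2, 2, 3]

post_mean = 1.7425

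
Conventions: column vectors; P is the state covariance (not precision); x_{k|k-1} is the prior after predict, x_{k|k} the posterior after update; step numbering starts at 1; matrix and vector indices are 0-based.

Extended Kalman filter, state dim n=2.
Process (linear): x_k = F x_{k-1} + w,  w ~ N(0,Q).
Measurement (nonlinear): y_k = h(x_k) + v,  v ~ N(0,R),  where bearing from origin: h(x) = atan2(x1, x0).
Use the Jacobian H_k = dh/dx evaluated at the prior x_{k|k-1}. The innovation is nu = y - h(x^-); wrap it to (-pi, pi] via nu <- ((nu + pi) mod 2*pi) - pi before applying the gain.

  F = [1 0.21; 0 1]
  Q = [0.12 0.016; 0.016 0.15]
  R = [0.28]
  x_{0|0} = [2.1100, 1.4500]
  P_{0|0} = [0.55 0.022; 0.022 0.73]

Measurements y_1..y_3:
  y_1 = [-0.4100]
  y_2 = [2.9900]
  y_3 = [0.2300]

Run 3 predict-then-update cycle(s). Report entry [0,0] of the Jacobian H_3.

H_jac[0,0] = -0.1315

step 1: x^-=[2.4145, 1.4500]  P^-=[0.7114 0.1913; 0.1913 0.8800]  H_jac=[-0.1828 0.3044]  S=[0.3640]  K=[-0.1973; 0.6398]  nu=[-0.9508]  x^+=[2.6021, 0.8417]  P^+=[0.6973 0.2372; 0.2372 0.7310]
step 2: x^-=[2.7788, 0.8417]  P^-=[0.9491 0.4068; 0.4068 0.8810]  H_jac=[-0.0998 0.3296]  S=[0.3584]  K=[0.1097; 0.6969]  nu=[2.6959]  x^+=[3.0746, 2.7205]  P^+=[0.9448 0.3794; 0.3794 0.7069]
step 3: x^-=[3.6459, 2.7205]  P^-=[1.2553 0.5438; 0.5438 0.8569]  H_jac=[-0.1315 0.1762]  S=[0.3031]  K=[-0.2284; 0.2622]  nu=[-0.4111]  x^+=[3.7398, 2.6127]  P^+=[1.2395 0.5620; 0.5620 0.8361]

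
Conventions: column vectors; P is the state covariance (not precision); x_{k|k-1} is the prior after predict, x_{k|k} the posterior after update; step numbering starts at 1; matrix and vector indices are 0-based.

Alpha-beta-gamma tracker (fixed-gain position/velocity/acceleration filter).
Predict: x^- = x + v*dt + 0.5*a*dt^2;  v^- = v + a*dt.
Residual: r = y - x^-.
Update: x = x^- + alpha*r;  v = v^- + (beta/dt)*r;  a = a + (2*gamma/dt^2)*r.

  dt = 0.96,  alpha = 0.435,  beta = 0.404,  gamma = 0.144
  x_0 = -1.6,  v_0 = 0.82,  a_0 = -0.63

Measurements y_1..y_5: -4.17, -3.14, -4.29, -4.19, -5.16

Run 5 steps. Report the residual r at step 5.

step 1: x_pred=-1.1031  r=-3.0669  x^+=-2.4372  v^+=-1.0755  a^+=-1.5884
step 2: x_pred=-4.2016  r=1.0616  x^+=-3.7398  v^+=-2.1536  a^+=-1.2567
step 3: x_pred=-6.3863  r=2.0963  x^+=-5.4744  v^+=-2.4778  a^+=-0.6016
step 4: x_pred=-8.1303  r=3.9403  x^+=-6.4163  v^+=-1.3971  a^+=0.6298
step 5: x_pred=-7.4673  r=2.3073  x^+=-6.4636  v^+=0.1785  a^+=1.3508

resid = 2.3073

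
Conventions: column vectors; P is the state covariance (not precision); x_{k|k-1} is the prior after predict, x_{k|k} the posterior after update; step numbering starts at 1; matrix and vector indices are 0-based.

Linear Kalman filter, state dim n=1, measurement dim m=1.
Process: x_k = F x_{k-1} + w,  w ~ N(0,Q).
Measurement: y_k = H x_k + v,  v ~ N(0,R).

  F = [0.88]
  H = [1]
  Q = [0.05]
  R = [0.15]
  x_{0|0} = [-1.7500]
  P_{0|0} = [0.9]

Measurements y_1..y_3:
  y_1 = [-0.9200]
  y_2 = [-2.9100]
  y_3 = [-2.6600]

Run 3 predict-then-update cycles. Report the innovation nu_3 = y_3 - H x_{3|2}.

step 1: x^-=[-1.5400]  P^-=[0.7470]  S=[0.8970]  K=[0.8328]  nu=[0.6200]  x^+=[-1.0237]  P^+=[0.1249]
step 2: x^-=[-0.9008]  P^-=[0.1467]  S=[0.2967]  K=[0.4945]  nu=[-2.0092]  x^+=[-1.8944]  P^+=[0.0742]
step 3: x^-=[-1.6670]  P^-=[0.1074]  S=[0.2574]  K=[0.4173]  nu=[-0.9930]  x^+=[-2.0814]  P^+=[0.0626]

innov = [-0.9930]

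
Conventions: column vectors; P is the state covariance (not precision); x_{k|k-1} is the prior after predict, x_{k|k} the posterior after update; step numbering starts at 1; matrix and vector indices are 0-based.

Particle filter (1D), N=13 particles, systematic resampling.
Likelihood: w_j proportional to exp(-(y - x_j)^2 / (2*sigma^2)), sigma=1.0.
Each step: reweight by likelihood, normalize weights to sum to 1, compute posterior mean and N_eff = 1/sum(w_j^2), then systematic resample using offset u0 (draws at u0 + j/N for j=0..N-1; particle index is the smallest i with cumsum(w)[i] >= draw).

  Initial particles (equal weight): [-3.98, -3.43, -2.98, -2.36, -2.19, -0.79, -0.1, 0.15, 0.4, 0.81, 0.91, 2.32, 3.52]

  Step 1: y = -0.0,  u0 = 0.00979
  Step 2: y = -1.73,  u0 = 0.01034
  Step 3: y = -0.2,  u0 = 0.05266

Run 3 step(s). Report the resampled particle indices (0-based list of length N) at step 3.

step 1: w=[0.0001, 0.0005, 0.0022, 0.0117, 0.0173, 0.1392, 0.1893, 0.1881, 0.1756, 0.1370, 0.1257, 0.0129, 0.0004]  mean=0.1518  Neff=6.3865  idx=[3, 5, 5, 6, 6, 7, 7, 7, 8, 8, 9, 9, 10]
step 2: w=[0.2367, 0.1855, 0.1855, 0.0764, 0.0764, 0.0493, 0.0493, 0.0493, 0.0299, 0.0299, 0.0115, 0.0115, 0.0088]  mean=-0.7942  Neff=6.8515  idx=[0, 0, 0, 1, 1, 1, 2, 2, 3, 4, 5, 6, 8]
step 3: w=[0.0105, 0.0105, 0.0105, 0.0913, 0.0913, 0.0913, 0.0913, 0.0913, 0.1082, 0.1082, 0.1023, 0.1023, 0.0908]  mean=-0.3901  Neff=10.5699  idx=[3, 4, 4, 5, 6, 7, 8, 8, 9, 10, 11, 11, 12]

resampled_idx = [3, 4, 4, 5, 6, 7, 8, 8, 9, 10, 11, 11, 12]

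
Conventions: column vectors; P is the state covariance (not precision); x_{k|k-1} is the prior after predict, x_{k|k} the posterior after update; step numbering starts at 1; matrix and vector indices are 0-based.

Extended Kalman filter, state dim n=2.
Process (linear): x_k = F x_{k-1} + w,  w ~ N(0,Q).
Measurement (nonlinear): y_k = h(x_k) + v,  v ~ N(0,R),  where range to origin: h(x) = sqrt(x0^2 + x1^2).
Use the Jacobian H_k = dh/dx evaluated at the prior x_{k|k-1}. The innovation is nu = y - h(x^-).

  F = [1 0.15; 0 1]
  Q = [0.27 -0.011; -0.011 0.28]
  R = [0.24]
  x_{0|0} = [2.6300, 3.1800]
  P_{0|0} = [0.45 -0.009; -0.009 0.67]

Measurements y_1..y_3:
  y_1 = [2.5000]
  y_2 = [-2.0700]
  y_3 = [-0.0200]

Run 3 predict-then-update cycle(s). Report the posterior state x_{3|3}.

x_post = [-0.1279, -0.0287]

step 1: x^-=[3.1070, 3.1800]  P^-=[0.7324 0.0805; 0.0805 0.9500]  H_jac=[0.6988 0.7153]  S=[1.1642]  K=[0.4891; 0.6320]  nu=[-1.9459]  x^+=[2.1553, 1.9502]  P^+=[0.4539 -0.2794; -0.2794 0.4850]
step 2: x^-=[2.4478, 1.9502]  P^-=[0.6510 -0.2176; -0.2176 0.7650]  H_jac=[0.7821 0.6231]  S=[0.7232]  K=[0.5166; 0.4238]  nu=[-5.1997]  x^+=[-0.2382, -0.2536]  P^+=[0.4580 -0.3759; -0.3759 0.6351]
step 3: x^-=[-0.2762, -0.2536]  P^-=[0.6295 -0.2917; -0.2917 0.9151]  H_jac=[-0.7366 -0.6763]  S=[0.7095]  K=[-0.3755; -0.5695]  nu=[-0.3950]  x^+=[-0.1279, -0.0287]  P^+=[0.5295 -0.4434; -0.4434 0.6850]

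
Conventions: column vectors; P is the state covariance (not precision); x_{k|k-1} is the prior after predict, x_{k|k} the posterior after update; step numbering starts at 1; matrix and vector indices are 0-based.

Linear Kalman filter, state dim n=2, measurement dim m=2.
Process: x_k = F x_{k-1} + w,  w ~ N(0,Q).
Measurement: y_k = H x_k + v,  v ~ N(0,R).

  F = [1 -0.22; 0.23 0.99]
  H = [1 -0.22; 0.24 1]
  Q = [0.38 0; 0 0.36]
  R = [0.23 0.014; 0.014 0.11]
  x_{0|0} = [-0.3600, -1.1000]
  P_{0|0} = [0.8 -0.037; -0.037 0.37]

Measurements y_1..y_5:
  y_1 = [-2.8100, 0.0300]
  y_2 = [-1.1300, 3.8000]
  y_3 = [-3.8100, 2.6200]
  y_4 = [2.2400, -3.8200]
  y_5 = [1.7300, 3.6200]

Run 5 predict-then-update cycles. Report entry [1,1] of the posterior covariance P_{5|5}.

step 1: x^-=[-0.1180, -1.1718]  P^-=[1.2142 0.0687; 0.0687 0.7481]  S=[1.4502 0.2059; 0.2059 0.9610]  K=[0.7979 0.2038; -0.1847 0.8352]  nu=[-2.9498, 1.2301]  x^+=[-2.2211, 0.4004]  P^+=[0.1840 -0.0106; -0.0106 0.0918]
step 2: x^-=[-2.3092, -0.1145]  P^-=[0.5731 0.0124; 0.0124 0.4549]  S=[0.8197 0.0632; 0.0632 0.6039]  K=[0.6822 0.1769; -0.1668 0.7757]  nu=[1.1540, 4.4687]  x^+=[-0.7314, 3.1594]  P^+=[0.1575 -0.0088; -0.0088 0.0851]
step 3: x^-=[-1.4265, 2.9596]  P^-=[0.5454 0.0094; 0.0094 0.4477]  S=[0.7930 0.0553; 0.0553 0.5937]  K=[0.6731 0.1736; -0.1663 0.7735]  nu=[-1.7324, 0.0027]  x^+=[-2.5921, 3.2498]  P^+=[0.1553 -0.0088; -0.0088 0.0849]
step 4: x^-=[-3.3071, 2.6212]  P^-=[0.5433 0.0090; 0.0090 0.4474]  S=[0.7910 0.0545; 0.0545 0.5930]  K=[0.6724 0.1733; -0.1663 0.7734]  nu=[6.1237, -5.6475]  x^+=[-0.1680, -2.7650]  P^+=[0.1552 -0.0088; -0.0088 0.0848]
step 5: x^-=[0.4403, -2.7760]  P^-=[0.5431 0.0090; 0.0090 0.4474]  S=[0.7908 0.0544; 0.0544 0.5930]  K=[0.6724 0.1732; -0.1663 0.7734]  nu=[0.6790, 6.2903]  x^+=[1.9866, 1.9758]  P^+=[0.1551 -0.0088; -0.0088 0.0848]

P_post[1,1] = 0.0848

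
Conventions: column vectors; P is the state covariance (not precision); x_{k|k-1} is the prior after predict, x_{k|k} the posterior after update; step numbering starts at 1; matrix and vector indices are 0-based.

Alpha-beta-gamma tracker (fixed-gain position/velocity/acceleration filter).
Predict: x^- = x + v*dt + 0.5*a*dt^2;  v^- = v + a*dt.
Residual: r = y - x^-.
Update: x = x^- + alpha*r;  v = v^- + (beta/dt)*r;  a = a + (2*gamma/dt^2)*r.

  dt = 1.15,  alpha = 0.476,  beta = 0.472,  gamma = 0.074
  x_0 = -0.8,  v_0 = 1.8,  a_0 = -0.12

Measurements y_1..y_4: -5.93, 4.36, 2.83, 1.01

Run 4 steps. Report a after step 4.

step 1: x_pred=1.1906  r=-7.1206  x^+=-2.1988  v^+=-1.2606  a^+=-0.9169
step 2: x_pred=-4.2547  r=8.6147  x^+=-0.1541  v^+=1.2208  a^+=0.0472
step 3: x_pred=1.2810  r=1.5490  x^+=2.0183  v^+=1.9108  a^+=0.2205
step 4: x_pred=4.3616  r=-3.3516  x^+=2.7663  v^+=0.7888  a^+=-0.1545

a_post = -0.1545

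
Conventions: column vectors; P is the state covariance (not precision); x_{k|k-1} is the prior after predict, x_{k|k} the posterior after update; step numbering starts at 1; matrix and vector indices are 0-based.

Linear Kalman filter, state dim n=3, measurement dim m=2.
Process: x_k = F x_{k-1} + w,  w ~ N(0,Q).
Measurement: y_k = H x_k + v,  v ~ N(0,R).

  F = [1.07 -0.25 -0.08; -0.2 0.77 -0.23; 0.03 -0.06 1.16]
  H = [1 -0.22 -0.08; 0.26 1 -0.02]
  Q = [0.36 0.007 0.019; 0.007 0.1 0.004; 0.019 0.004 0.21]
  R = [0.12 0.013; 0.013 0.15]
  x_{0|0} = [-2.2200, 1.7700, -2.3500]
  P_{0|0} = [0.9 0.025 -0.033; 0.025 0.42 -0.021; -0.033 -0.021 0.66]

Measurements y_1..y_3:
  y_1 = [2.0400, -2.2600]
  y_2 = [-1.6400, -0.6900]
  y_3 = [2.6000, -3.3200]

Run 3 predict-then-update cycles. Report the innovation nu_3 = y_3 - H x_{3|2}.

step 1: x^-=[-2.6299, 2.3474, -2.8988]  P^-=[1.4123 -0.2248 -0.0437; -0.2248 0.4166 -0.2072; -0.0437 -0.2072 1.1010]  S=[1.6581 0.0958; 0.0958 0.5544]  K=[0.8775 0.1068; -0.2208 0.6917; -0.0272 -0.4292]  nu=[4.9544, -3.9816]  x^+=[1.2925, -1.5008, -1.3246]  P^+=[0.1112 -0.0003 0.0576; -0.0003 0.0998 -0.0598; 0.0576 -0.0598 0.9954]
step 2: x^-=[1.8641, -1.1095, -1.4077]  P^-=[0.4879 -0.0310 0.0202; -0.0310 0.2429 -0.3349; 0.0202 -0.3349 1.5621]  S=[0.6283 0.0842; 0.0842 0.4235]  K=[0.7753 0.0712; -0.1728 0.6045; 0.0664 -0.8653]  nu=[-3.8608, -0.0933]  x^+=[-1.1358, -0.4989, -1.5832]  P^+=[0.0988 -0.0035 0.0700; -0.0035 0.0869 -0.1221; 0.0700 -0.1221 1.2520]
step 3: x^-=[-0.9639, 0.2071, -1.8406]  P^-=[0.4716 -0.0265 0.0291; -0.0265 0.2725 -0.4622; 0.0291 -0.4622 1.9169]  S=[0.6078 0.0875; 0.0875 0.4595]  K=[0.7729 0.0607; -0.1722 0.6309; 0.1206 -1.0958]  nu=[3.4623, -3.3133]  x^+=[1.5111, -2.4794, 2.2076]  P^+=[0.0986 -0.0049 0.0765; -0.0049 0.0906 -0.1551; 0.0765 -0.1551 1.3794]

innov = [3.4623, -3.3133]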